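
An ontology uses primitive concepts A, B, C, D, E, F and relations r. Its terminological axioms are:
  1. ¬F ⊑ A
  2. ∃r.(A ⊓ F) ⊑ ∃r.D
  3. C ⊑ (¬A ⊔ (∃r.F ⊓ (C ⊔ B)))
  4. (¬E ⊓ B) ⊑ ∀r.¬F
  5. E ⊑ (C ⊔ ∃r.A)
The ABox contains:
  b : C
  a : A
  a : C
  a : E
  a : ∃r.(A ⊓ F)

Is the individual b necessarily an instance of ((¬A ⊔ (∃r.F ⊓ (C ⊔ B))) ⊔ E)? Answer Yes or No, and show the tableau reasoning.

1. b : ((¬A ⊔ (∃r.F ⊓ (C ⊔ B))) ⊔ E)?  L(b) = {C} ∪ {((A ⊓ (∀r.¬F ⊔ (¬C ⊓ ¬B))) ⊓ ¬E)}
   clash {F, ¬F} at an ∃-successor — b ∈ ((¬A ⊔ (∃r.F ⊓ (C ⊔ B))) ⊔ E)
2. Hence b : ((¬A ⊔ (∃r.F ⊓ (C ⊔ B))) ⊔ E): entailed.

Yes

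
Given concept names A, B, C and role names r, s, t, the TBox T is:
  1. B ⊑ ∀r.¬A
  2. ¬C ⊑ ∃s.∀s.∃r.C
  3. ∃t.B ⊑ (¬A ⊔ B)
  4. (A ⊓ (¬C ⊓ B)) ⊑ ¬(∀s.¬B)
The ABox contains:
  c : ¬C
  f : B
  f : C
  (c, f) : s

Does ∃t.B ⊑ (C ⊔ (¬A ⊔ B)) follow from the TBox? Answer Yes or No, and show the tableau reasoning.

Yes

1. ∃t.B ⊑ (C ⊔ (¬A ⊔ B))  ⇔  (∃t.B ⊓ (¬C ⊓ (A ⊓ ¬B))) unsat w.r.t. T
   all branches close; clash {B, ¬B} at x₀
2. Hence ∃t.B ⊑ (C ⊔ (¬A ⊔ B)): entailed.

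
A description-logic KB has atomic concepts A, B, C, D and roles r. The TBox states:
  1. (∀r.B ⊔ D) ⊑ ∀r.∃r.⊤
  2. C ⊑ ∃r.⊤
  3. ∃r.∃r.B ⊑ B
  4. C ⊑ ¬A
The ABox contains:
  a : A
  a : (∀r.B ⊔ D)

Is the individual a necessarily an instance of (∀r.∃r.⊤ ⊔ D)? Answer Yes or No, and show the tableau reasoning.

1. a : (∀r.∃r.⊤ ⊔ D)?  L(a) = {A, (∀r.B ⊔ D)} ∪ {(∃r.∀r.⊥ ⊓ ¬D)}
   clash {A, ¬A} at a — a ∈ (∀r.∃r.⊤ ⊔ D)
2. Hence a : (∀r.∃r.⊤ ⊔ D): entailed.

Yes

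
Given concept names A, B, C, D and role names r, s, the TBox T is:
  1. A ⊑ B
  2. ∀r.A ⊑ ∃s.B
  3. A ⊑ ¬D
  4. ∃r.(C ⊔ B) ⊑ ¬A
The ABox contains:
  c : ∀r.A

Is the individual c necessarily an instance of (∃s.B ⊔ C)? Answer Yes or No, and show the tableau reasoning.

Yes

1. c : (∃s.B ⊔ C)?  L(c) = {∀r.A} ∪ {(∀s.¬B ⊓ ¬C)}
   clash {B, ¬B} at an ∃-successor — c ∈ (∃s.B ⊔ C)
2. Hence c : (∃s.B ⊔ C): entailed.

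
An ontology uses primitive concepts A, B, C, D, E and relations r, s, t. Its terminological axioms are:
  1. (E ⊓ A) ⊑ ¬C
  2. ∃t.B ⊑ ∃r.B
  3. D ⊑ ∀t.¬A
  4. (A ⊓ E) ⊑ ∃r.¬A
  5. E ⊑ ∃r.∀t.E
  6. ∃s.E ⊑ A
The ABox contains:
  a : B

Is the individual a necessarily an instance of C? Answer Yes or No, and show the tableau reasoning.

1. a : C?  L(a) = {B} ∪ {¬C}
   open: L(a) ⊇ {B, ¬A, ¬C, ¬D, ¬E, …} — a ∉ C possible
2. Hence a : C: not entailed.

No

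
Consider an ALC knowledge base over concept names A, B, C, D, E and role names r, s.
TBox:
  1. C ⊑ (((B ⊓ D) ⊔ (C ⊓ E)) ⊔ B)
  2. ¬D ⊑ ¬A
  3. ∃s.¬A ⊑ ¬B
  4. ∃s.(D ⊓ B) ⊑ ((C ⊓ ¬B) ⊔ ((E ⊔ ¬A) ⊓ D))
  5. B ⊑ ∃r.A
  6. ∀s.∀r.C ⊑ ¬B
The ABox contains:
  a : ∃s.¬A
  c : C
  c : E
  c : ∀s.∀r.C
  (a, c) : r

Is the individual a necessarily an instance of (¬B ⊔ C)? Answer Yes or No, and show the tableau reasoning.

Yes

1. a : (¬B ⊔ C)?  L(a) = {∃s.¬A} ∪ {(B ⊓ ¬C)}
   clash {B, ¬B} at a — a ∈ (¬B ⊔ C)
2. Hence a : (¬B ⊔ C): entailed.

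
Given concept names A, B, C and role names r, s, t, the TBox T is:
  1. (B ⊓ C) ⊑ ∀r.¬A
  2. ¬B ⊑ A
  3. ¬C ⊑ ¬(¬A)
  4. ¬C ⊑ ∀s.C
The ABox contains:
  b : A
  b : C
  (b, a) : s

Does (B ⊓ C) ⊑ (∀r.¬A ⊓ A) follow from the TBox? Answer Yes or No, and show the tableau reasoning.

No

1. (B ⊓ C) ⊑ (∀r.¬A ⊓ A)  ⇔  ((B ⊓ C) ⊓ (∃r.A ⊔ ¬A)) unsat w.r.t. T
   apply at x₀: (B ⊓ C)⊑∀r.¬A
   open: L(x₀) ⊇ {B, C, ¬A, ∀r.¬A}
2. Hence (B ⊓ C) ⊑ (∀r.¬A ⊓ A): not entailed.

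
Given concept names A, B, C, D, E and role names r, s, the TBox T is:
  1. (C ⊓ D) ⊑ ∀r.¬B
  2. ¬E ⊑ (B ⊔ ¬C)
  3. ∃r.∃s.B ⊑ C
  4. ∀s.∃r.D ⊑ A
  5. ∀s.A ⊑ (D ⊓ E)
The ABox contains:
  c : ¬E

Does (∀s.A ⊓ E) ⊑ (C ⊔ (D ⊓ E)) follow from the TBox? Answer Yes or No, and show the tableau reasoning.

1. (∀s.A ⊓ E) ⊑ (C ⊔ (D ⊓ E))  ⇔  ((∀s.A ⊓ E) ⊓ (¬C ⊓ (¬D ⊔ ¬E))) unsat w.r.t. T
   all branches close; clash {E, ¬E} at x₀
2. Hence (∀s.A ⊓ E) ⊑ (C ⊔ (D ⊓ E)): entailed.

Yes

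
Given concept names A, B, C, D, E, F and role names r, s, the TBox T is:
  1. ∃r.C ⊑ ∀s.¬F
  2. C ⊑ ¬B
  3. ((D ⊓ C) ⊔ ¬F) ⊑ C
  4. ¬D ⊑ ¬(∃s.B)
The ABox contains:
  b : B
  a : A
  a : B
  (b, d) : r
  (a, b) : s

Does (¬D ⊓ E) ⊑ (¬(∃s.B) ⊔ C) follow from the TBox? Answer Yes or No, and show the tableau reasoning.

1. (¬D ⊓ E) ⊑ (¬(∃s.B) ⊔ C)  ⇔  ((¬D ⊓ E) ⊓ (∃s.B ⊓ ¬C)) unsat w.r.t. T
   all branches close; clash {C, ¬C} at x₀
2. Hence (¬D ⊓ E) ⊑ (¬(∃s.B) ⊔ C): entailed.

Yes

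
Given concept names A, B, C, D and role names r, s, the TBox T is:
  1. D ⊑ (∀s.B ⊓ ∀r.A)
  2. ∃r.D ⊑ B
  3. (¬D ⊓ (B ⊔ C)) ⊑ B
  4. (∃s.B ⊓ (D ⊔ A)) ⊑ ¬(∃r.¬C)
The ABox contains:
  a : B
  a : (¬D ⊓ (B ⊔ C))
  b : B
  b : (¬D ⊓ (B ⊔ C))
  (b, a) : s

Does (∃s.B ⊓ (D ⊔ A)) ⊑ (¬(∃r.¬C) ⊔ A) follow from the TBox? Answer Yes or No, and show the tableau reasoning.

Yes

1. (∃s.B ⊓ (D ⊔ A)) ⊑ (¬(∃r.¬C) ⊔ A)  ⇔  ((∃s.B ⊓ (D ⊔ A)) ⊓ (∃r.¬C ⊓ ¬A)) unsat w.r.t. T
   all branches close; clash {A, ¬A} at x₀
2. Hence (∃s.B ⊓ (D ⊔ A)) ⊑ (¬(∃r.¬C) ⊔ A): entailed.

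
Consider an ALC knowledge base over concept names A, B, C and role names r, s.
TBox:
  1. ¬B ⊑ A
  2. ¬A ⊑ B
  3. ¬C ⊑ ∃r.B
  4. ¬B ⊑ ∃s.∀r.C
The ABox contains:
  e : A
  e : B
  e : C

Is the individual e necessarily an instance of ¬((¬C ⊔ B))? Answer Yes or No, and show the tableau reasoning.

No

1. e : ¬((¬C ⊔ B))?  L(e) = {A, B, C} ∪ {(¬C ⊔ B)}
   open: L(e) ⊇ {A, B, C} — e ∉ ¬((¬C ⊔ B)) possible
2. Hence e : ¬((¬C ⊔ B)): not entailed.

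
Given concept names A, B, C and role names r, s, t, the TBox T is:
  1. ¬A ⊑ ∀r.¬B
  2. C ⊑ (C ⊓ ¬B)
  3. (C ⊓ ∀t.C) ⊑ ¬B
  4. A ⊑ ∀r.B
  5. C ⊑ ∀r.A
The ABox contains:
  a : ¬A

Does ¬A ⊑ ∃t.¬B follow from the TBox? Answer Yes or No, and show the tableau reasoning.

1. ¬A ⊑ ∃t.¬B  ⇔  (¬A ⊓ ∀t.B) unsat w.r.t. T
   apply at x₀: ¬A⊑∀r.¬B
   open: L(x₀) ⊇ {¬A, ¬C, ∀r.¬B, ∀t.B}
2. Hence ¬A ⊑ ∃t.¬B: not entailed.

No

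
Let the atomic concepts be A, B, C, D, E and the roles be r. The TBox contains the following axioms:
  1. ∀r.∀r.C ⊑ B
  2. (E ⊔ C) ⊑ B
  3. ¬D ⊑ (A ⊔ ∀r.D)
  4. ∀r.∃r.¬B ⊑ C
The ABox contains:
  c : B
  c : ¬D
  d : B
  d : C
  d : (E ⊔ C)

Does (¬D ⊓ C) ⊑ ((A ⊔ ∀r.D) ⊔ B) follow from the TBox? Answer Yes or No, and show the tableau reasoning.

Yes

1. (¬D ⊓ C) ⊑ ((A ⊔ ∀r.D) ⊔ B)  ⇔  ((¬D ⊓ C) ⊓ ((¬A ⊓ ∃r.¬D) ⊓ ¬B)) unsat w.r.t. T
   all branches close; clash {B, ¬B} at x₀
2. Hence (¬D ⊓ C) ⊑ ((A ⊔ ∀r.D) ⊔ B): entailed.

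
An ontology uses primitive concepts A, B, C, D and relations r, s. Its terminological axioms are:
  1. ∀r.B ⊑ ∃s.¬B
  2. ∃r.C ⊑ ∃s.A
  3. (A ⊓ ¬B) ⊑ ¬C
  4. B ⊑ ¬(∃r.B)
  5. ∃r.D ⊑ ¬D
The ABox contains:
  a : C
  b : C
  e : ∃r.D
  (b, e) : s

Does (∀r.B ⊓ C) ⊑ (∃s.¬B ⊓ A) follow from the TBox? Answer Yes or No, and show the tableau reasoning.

No

1. (∀r.B ⊓ C) ⊑ (∃s.¬B ⊓ A)  ⇔  ((∀r.B ⊓ C) ⊓ (∀s.B ⊔ ¬A)) unsat w.r.t. T
   apply at x₀: ∀r.B⊑∃s.¬B
   open: L(x₀) ⊇ {C, ¬A, ¬B, ∀r.B, ∀r.¬C, …} (+ ∃-successors)
2. Hence (∀r.B ⊓ C) ⊑ (∃s.¬B ⊓ A): not entailed.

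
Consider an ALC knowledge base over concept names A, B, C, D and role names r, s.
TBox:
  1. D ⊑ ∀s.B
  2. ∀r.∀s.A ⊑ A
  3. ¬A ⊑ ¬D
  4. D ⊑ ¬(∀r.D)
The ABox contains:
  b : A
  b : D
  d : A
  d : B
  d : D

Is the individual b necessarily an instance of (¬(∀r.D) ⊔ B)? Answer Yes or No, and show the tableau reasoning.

1. b : (¬(∀r.D) ⊔ B)?  L(b) = {A, D} ∪ {(∀r.D ⊓ ¬B)}
   clash {D, ¬D} at an ∃-successor — b ∈ (¬(∀r.D) ⊔ B)
2. Hence b : (¬(∀r.D) ⊔ B): entailed.

Yes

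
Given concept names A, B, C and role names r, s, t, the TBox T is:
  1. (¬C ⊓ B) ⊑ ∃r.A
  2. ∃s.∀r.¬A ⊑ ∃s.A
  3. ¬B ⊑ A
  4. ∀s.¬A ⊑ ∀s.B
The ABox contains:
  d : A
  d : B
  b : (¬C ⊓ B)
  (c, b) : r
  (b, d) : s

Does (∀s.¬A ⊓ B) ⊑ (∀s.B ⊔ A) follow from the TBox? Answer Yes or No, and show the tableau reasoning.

Yes

1. (∀s.¬A ⊓ B) ⊑ (∀s.B ⊔ A)  ⇔  ((∀s.¬A ⊓ B) ⊓ (∃s.¬B ⊓ ¬A)) unsat w.r.t. T
   all branches close; clash {A, ¬A} at an ∃-successor
2. Hence (∀s.¬A ⊓ B) ⊑ (∀s.B ⊔ A): entailed.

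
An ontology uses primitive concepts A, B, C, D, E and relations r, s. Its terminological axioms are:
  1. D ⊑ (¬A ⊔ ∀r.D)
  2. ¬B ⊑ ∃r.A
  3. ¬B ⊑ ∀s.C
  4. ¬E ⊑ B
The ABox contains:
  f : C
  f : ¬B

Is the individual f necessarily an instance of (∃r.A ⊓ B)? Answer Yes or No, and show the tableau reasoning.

1. f : (∃r.A ⊓ B)?  L(f) = {C, ¬B} ∪ {(∀r.¬A ⊔ ¬B)}
   apply at f: ¬B⊑∃r.A; ¬B⊑∀s.C
   open: L(f) ⊇ {C, E, ¬B, ¬D, ∀s.C, …} (+ ∃-successors) — f ∉ (∃r.A ⊓ B) possible
2. Hence f : (∃r.A ⊓ B): not entailed.

No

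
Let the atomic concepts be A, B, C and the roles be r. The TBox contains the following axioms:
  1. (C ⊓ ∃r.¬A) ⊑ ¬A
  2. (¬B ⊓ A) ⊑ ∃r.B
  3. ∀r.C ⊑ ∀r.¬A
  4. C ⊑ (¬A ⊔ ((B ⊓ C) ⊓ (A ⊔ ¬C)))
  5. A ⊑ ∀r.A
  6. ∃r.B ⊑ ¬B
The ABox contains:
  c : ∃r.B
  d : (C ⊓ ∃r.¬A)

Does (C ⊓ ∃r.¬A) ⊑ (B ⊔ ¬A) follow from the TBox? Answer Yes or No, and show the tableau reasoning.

1. (C ⊓ ∃r.¬A) ⊑ (B ⊔ ¬A)  ⇔  ((C ⊓ ∃r.¬A) ⊓ (¬B ⊓ A)) unsat w.r.t. T
   all branches close; clash {A, ¬A} at x₀
2. Hence (C ⊓ ∃r.¬A) ⊑ (B ⊔ ¬A): entailed.

Yes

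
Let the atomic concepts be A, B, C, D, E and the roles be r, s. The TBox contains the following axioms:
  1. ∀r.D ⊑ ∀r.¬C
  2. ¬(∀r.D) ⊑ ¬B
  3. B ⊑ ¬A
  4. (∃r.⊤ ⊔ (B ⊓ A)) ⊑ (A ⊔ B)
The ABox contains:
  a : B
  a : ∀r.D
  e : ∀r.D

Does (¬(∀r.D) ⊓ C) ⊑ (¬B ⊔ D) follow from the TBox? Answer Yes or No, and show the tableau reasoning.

1. (¬(∀r.D) ⊓ C) ⊑ (¬B ⊔ D)  ⇔  ((∃r.¬D ⊓ C) ⊓ (B ⊓ ¬D)) unsat w.r.t. T
   all branches close; clash {B, ¬B} at x₀
2. Hence (¬(∀r.D) ⊓ C) ⊑ (¬B ⊔ D): entailed.

Yes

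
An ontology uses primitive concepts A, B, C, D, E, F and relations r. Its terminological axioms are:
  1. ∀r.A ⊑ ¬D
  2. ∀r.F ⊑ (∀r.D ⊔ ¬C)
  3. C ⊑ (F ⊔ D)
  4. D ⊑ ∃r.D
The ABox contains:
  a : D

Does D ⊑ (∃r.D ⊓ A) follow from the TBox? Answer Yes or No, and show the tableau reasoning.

No

1. D ⊑ (∃r.D ⊓ A)  ⇔  (D ⊓ (∀r.¬D ⊔ ¬A)) unsat w.r.t. T
   apply at x₀: D⊑∃r.D
   open: L(x₀) ⊇ {D, ¬A, ¬C, ∃r.D, ∃r.¬A, …} (+ ∃-successors)
2. Hence D ⊑ (∃r.D ⊓ A): not entailed.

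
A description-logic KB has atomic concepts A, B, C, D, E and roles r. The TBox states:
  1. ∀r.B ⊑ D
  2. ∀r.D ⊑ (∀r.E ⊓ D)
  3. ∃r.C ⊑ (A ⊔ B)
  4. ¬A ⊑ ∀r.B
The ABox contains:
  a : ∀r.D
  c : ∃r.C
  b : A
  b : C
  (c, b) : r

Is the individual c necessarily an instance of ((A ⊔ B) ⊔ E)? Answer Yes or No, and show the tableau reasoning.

Yes

1. c : ((A ⊔ B) ⊔ E)?  L(c) = {∃r.C} ∪ {((¬A ⊓ ¬B) ⊓ ¬E)}
   clash {B, ¬B} at c — c ∈ ((A ⊔ B) ⊔ E)
2. Hence c : ((A ⊔ B) ⊔ E): entailed.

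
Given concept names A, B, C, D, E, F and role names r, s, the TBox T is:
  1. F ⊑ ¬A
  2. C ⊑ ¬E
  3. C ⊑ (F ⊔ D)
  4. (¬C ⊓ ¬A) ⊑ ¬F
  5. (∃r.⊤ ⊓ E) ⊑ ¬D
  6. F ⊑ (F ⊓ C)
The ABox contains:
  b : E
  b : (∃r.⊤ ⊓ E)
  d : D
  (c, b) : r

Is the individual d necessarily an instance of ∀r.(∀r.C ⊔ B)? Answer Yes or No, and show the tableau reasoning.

1. d : ∀r.(∀r.C ⊔ B)?  L(d) = {D} ∪ {∃r.(∃r.¬C ⊓ ¬B)}
   open: L(d) ⊇ {C, D, ¬E, ¬F, ∃r.(∃r.¬C ⊓ ¬B)} (+ ∃-successors) — d ∉ ∀r.(∀r.C ⊔ B) possible
2. Hence d : ∀r.(∀r.C ⊔ B): not entailed.

No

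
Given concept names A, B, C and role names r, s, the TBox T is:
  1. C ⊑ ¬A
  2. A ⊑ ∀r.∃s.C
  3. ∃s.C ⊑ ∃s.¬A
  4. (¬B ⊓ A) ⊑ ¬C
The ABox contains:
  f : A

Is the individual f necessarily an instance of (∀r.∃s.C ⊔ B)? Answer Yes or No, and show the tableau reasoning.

1. f : (∀r.∃s.C ⊔ B)?  L(f) = {A} ∪ {(∃r.∀s.¬C ⊓ ¬B)}
   clash {A, ¬A} at f — f ∈ (∀r.∃s.C ⊔ B)
2. Hence f : (∀r.∃s.C ⊔ B): entailed.

Yes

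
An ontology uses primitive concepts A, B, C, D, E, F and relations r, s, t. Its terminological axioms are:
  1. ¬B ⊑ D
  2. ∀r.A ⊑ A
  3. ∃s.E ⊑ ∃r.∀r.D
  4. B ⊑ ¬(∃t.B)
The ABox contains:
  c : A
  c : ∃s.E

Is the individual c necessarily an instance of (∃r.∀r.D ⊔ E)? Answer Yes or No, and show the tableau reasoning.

1. c : (∃r.∀r.D ⊔ E)?  L(c) = {A, ∃s.E} ∪ {(∀r.∃r.¬D ⊓ ¬E)}
   clash {D, ¬D} at an ∃-successor — c ∈ (∃r.∀r.D ⊔ E)
2. Hence c : (∃r.∀r.D ⊔ E): entailed.

Yes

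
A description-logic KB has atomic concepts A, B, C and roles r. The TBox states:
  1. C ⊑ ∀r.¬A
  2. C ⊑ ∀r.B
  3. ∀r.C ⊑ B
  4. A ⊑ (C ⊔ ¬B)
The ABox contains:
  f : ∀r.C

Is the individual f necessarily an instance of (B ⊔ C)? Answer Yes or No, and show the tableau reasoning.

Yes

1. f : (B ⊔ C)?  L(f) = {∀r.C} ∪ {(¬B ⊓ ¬C)}
   clash {B, ¬B} at f — f ∈ (B ⊔ C)
2. Hence f : (B ⊔ C): entailed.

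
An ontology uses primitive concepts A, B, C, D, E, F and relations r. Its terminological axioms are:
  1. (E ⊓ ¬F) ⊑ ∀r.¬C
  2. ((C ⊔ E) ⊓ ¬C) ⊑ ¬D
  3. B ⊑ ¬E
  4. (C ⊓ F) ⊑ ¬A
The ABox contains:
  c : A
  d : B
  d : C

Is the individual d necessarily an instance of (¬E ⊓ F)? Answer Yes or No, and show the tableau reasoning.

1. d : (¬E ⊓ F)?  L(d) = {B, C} ∪ {(E ⊔ ¬F)}
   apply at d: B⊑¬E
   open: L(d) ⊇ {B, C, ¬E, ¬F} — d ∉ (¬E ⊓ F) possible
2. Hence d : (¬E ⊓ F): not entailed.

No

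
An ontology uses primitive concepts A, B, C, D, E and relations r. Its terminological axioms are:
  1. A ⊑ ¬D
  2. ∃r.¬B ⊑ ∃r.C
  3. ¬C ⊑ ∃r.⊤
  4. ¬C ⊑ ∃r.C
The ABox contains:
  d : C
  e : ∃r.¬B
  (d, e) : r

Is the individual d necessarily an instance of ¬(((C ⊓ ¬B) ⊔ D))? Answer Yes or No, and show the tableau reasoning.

1. d : ¬(((C ⊓ ¬B) ⊔ D))?  L(d) = {C} ∪ {((C ⊓ ¬B) ⊔ D)}
   open: L(d) ⊇ {C, ¬A, ¬B, ∀r.B} — d ∉ ¬(((C ⊓ ¬B) ⊔ D)) possible
2. Hence d : ¬(((C ⊓ ¬B) ⊔ D)): not entailed.

No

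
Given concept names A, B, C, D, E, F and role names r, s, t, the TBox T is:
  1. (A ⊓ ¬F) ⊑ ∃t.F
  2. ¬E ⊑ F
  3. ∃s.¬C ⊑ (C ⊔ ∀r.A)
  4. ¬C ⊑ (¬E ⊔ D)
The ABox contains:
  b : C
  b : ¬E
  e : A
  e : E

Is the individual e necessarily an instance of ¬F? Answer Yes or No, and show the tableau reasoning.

No

1. e : ¬F?  L(e) = {A, E} ∪ {F}
   open: L(e) ⊇ {A, C, E, F, ∀s.C} — e ∉ ¬F possible
2. Hence e : ¬F: not entailed.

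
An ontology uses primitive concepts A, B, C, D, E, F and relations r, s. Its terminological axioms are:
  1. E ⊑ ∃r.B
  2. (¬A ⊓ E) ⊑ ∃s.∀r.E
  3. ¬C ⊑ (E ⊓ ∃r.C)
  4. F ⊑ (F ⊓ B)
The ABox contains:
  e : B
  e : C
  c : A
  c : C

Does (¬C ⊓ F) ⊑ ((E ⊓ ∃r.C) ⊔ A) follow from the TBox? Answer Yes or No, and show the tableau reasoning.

1. (¬C ⊓ F) ⊑ ((E ⊓ ∃r.C) ⊔ A)  ⇔  ((¬C ⊓ F) ⊓ ((¬E ⊔ ∀r.¬C) ⊓ ¬A)) unsat w.r.t. T
   all branches close; clash {C, ¬C} at an ∃-successor
2. Hence (¬C ⊓ F) ⊑ ((E ⊓ ∃r.C) ⊔ A): entailed.

Yes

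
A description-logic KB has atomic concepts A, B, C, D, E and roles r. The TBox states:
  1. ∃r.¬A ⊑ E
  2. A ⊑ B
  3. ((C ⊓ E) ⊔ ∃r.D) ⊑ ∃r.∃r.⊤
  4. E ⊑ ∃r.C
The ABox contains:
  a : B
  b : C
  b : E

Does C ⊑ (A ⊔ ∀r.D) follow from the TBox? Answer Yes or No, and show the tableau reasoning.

1. C ⊑ (A ⊔ ∀r.D)  ⇔  (C ⊓ (¬A ⊓ ∃r.¬D)) unsat w.r.t. T
   open: L(x₀) ⊇ {C, ¬A, ¬E, ∀r.A, ∀r.¬D, …} (+ ∃-successors)
2. Hence C ⊑ (A ⊔ ∀r.D): not entailed.

No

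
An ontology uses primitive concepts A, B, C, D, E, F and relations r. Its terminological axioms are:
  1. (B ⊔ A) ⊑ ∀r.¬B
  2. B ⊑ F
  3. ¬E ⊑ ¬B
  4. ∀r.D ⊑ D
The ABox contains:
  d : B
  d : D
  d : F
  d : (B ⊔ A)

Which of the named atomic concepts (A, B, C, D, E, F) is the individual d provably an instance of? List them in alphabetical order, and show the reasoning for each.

1. d : A?  L(d) = {B, D, F, (B ⊔ A)} ∪ {¬A}
   apply at d: (B ⊔ A)⊑∀r.¬B
   open: L(d) ⊇ {B, D, E, F, ¬A, …} — d ∉ A possible
2. d : B?  L(d) = {B, D, F, (B ⊔ A)} ∪ {¬B}
   clash {B, ¬B} at d — d ∈ B
3. d : C?  L(d) = {B, D, F, (B ⊔ A)} ∪ {¬C}
   apply at d: (B ⊔ A)⊑∀r.¬B
   open: L(d) ⊇ {B, D, E, F, ¬C, …} — d ∉ C possible
4. d : D?  L(d) = {B, D, F, (B ⊔ A)} ∪ {¬D}
   clash {D, ¬D} at d — d ∈ D
5. d : E?  L(d) = {B, D, F, (B ⊔ A)} ∪ {¬E}
   clash {B, ¬B} at d — d ∈ E
6. d : F?  L(d) = {B, D, F, (B ⊔ A)} ∪ {¬F}
   clash {F, ¬F} at d — d ∈ F
7. Entailed for d: {B, D, E, F}

{B, D, E, F}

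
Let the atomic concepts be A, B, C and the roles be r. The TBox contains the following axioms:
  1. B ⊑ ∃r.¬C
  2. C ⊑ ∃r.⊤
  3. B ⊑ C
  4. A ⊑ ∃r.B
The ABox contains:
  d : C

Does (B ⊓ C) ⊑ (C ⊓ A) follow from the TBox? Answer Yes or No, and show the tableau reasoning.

No

1. (B ⊓ C) ⊑ (C ⊓ A)  ⇔  ((B ⊓ C) ⊓ (¬C ⊔ ¬A)) unsat w.r.t. T
   apply at x₀: B⊑∃r.¬C; C⊑∃r.⊤
   open: L(x₀) ⊇ {B, C, ¬A, ∃r.¬C, ∃r.⊤} (+ ∃-successors)
2. Hence (B ⊓ C) ⊑ (C ⊓ A): not entailed.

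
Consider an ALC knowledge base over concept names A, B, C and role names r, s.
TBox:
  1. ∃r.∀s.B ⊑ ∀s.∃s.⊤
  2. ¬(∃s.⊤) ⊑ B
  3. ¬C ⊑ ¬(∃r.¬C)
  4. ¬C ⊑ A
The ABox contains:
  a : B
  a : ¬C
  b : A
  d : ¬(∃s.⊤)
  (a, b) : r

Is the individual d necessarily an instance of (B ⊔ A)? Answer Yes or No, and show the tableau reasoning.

1. d : (B ⊔ A)?  L(d) = {¬(∃s.⊤)} ∪ {(¬B ⊓ ¬A)}
   clash {A, ¬A} at d — d ∈ (B ⊔ A)
2. Hence d : (B ⊔ A): entailed.

Yes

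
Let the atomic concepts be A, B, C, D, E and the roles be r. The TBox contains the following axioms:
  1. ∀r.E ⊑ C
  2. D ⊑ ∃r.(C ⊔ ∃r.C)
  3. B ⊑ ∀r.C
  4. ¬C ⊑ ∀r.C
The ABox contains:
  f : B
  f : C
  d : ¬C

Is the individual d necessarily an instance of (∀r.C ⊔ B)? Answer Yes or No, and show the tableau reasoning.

Yes

1. d : (∀r.C ⊔ B)?  L(d) = {¬C} ∪ {(∃r.¬C ⊓ ¬B)}
   clash {C, ¬C} at d — d ∈ (∀r.C ⊔ B)
2. Hence d : (∀r.C ⊔ B): entailed.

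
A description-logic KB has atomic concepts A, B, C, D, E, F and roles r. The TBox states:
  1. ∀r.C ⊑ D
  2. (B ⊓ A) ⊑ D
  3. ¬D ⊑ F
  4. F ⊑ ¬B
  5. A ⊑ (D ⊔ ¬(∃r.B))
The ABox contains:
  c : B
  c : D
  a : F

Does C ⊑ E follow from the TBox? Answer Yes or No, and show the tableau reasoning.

1. C ⊑ E  ⇔  (C ⊓ ¬E) unsat w.r.t. T
   open: L(x₀) ⊇ {C, D, ¬A, ¬E, ¬F}
2. Hence C ⊑ E: not entailed.

No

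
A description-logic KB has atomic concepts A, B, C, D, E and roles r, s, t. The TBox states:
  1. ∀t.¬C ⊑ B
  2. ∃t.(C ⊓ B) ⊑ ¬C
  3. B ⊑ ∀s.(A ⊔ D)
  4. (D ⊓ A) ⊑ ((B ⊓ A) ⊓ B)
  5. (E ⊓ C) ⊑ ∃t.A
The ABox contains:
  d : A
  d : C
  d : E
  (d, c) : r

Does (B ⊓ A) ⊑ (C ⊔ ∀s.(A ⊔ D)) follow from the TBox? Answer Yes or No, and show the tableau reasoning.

1. (B ⊓ A) ⊑ (C ⊔ ∀s.(A ⊔ D))  ⇔  ((B ⊓ A) ⊓ (¬C ⊓ ∃s.(¬A ⊓ ¬D))) unsat w.r.t. T
   all branches close; clash {D, ¬D} at an ∃-successor
2. Hence (B ⊓ A) ⊑ (C ⊔ ∀s.(A ⊔ D)): entailed.

Yes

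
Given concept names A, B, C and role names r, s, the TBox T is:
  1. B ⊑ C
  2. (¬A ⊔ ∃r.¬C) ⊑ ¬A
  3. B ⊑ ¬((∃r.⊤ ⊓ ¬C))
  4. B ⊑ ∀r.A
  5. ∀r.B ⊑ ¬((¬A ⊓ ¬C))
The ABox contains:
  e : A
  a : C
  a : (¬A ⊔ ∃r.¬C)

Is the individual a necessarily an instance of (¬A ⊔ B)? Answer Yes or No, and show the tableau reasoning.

Yes

1. a : (¬A ⊔ B)?  L(a) = {C, (¬A ⊔ ∃r.¬C)} ∪ {(A ⊓ ¬B)}
   clash {A, ¬A} at a — a ∈ (¬A ⊔ B)
2. Hence a : (¬A ⊔ B): entailed.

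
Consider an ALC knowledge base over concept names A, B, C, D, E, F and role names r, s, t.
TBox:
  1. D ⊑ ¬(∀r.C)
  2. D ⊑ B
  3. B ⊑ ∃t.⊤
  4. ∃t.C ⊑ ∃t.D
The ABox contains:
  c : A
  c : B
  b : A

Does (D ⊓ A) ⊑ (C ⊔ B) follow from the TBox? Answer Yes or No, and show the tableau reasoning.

Yes

1. (D ⊓ A) ⊑ (C ⊔ B)  ⇔  ((D ⊓ A) ⊓ (¬C ⊓ ¬B)) unsat w.r.t. T
   all branches close; clash {B, ¬B} at x₀
2. Hence (D ⊓ A) ⊑ (C ⊔ B): entailed.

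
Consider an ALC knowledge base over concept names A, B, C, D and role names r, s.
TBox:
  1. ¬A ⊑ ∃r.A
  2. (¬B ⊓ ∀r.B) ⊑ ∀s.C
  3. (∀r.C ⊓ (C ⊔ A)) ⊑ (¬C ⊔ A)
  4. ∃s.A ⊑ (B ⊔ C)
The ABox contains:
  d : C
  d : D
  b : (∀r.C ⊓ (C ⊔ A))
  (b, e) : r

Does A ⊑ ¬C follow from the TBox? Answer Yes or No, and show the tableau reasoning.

No

1. A ⊑ ¬C  ⇔  (A ⊓ C) unsat w.r.t. T
   open: L(x₀) ⊇ {A, B, C, ∀s.¬A, ∃r.¬C} (+ ∃-successors)
2. Hence A ⊑ ¬C: not entailed.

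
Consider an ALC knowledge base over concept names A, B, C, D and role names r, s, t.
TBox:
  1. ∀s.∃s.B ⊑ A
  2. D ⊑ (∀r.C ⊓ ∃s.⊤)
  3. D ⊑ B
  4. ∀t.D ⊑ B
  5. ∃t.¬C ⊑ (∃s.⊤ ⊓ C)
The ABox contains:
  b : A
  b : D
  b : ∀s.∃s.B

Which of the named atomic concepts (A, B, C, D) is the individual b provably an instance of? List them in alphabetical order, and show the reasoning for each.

{A, B, D}

1. b : A?  L(b) = {A, D, ∀s.∃s.B} ∪ {¬A}
   clash {A, ¬A} at b — b ∈ A
2. b : B?  L(b) = {A, D, ∀s.∃s.B} ∪ {¬B}
   clash {B, ¬B} at b — b ∈ B
3. b : C?  L(b) = {A, D, ∀s.∃s.B} ∪ {¬C}
   apply at b: D⊑(∀r.C ⊓ ∃s.⊤); D⊑B
   open: L(b) ⊇ {A, B, D, ¬C, ∀r.C, …} (+ ∃-successors) — b ∉ C possible
4. b : D?  L(b) = {A, D, ∀s.∃s.B} ∪ {¬D}
   clash {D, ¬D} at b — b ∈ D
5. Entailed for b: {A, B, D}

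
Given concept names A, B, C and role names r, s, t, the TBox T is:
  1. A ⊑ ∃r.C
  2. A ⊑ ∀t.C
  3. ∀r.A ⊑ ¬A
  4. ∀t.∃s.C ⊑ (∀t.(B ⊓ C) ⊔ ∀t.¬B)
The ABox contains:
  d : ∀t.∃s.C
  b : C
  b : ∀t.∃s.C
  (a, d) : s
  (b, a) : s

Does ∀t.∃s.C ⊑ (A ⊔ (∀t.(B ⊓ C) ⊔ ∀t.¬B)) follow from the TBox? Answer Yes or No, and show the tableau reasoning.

1. ∀t.∃s.C ⊑ (A ⊔ (∀t.(B ⊓ C) ⊔ ∀t.¬B))  ⇔  (∀t.∃s.C ⊓ (¬A ⊓ (∃t.(¬B ⊔ ¬C) ⊓ ∃t.B))) unsat w.r.t. T
   all branches close; clash {B, ¬B} at an ∃-successor
2. Hence ∀t.∃s.C ⊑ (A ⊔ (∀t.(B ⊓ C) ⊔ ∀t.¬B)): entailed.

Yes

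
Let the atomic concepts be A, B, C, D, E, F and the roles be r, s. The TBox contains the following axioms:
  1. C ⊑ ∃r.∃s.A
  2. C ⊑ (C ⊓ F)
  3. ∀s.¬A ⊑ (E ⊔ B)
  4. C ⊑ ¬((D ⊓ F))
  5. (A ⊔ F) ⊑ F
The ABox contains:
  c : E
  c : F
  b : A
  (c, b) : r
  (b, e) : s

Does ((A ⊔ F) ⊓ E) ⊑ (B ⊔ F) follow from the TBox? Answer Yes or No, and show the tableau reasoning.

1. ((A ⊔ F) ⊓ E) ⊑ (B ⊔ F)  ⇔  (((A ⊔ F) ⊓ E) ⊓ (¬B ⊓ ¬F)) unsat w.r.t. T
   all branches close; clash {F, ¬F} at x₀
2. Hence ((A ⊔ F) ⊓ E) ⊑ (B ⊔ F): entailed.

Yes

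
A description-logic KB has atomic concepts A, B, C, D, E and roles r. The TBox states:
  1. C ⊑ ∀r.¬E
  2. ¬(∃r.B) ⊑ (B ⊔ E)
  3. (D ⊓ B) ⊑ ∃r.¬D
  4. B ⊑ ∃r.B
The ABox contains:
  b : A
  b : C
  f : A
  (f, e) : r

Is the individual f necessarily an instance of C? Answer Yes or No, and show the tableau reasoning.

1. f : C?  L(f) = {A} ∪ {¬C}
   open: L(f) ⊇ {A, ¬B, ¬C, ∃r.B} (+ ∃-successors) — f ∉ C possible
2. Hence f : C: not entailed.

No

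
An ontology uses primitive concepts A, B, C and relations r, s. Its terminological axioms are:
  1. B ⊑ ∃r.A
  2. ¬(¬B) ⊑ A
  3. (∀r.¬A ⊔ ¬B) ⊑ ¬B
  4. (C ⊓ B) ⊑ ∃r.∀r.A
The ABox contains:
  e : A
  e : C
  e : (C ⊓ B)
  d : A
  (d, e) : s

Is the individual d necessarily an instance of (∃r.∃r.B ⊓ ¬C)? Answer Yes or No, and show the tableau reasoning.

No

1. d : (∃r.∃r.B ⊓ ¬C)?  L(d) = {A} ∪ {(∀r.∀r.¬B ⊔ C)}
   open: L(d) ⊇ {A, ¬B, ∀r.∀r.¬B} — d ∉ (∃r.∃r.B ⊓ ¬C) possible
2. Hence d : (∃r.∃r.B ⊓ ¬C): not entailed.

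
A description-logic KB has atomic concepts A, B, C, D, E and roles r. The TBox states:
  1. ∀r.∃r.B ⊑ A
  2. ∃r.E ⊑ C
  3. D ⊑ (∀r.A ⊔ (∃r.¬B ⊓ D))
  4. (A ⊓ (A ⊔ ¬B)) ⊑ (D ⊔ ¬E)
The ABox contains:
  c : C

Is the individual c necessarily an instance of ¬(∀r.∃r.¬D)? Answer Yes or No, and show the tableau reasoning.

1. c : ¬(∀r.∃r.¬D)?  L(c) = {C} ∪ {∀r.∃r.¬D}
   open: L(c) ⊇ {C, ¬A, ¬D, ∀r.∃r.¬D, ∃r.∀r.¬B} (+ ∃-successors) — c ∉ ¬(∀r.∃r.¬D) possible
2. Hence c : ¬(∀r.∃r.¬D): not entailed.

No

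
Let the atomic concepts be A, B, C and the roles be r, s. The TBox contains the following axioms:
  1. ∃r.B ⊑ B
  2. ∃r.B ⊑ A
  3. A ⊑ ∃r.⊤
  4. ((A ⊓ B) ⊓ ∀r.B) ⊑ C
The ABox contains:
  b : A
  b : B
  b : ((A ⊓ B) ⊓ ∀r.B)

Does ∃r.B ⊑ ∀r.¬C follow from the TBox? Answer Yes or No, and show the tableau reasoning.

1. ∃r.B ⊑ ∀r.¬C  ⇔  (∃r.B ⊓ ∃r.C) unsat w.r.t. T
   apply at x₀: ∃r.B⊑B; ∃r.B⊑A
   open: L(x₀) ⊇ {A, B, ∃r.B, ∃r.C, ∃r.¬B, …} (+ ∃-successors)
2. Hence ∃r.B ⊑ ∀r.¬C: not entailed.

No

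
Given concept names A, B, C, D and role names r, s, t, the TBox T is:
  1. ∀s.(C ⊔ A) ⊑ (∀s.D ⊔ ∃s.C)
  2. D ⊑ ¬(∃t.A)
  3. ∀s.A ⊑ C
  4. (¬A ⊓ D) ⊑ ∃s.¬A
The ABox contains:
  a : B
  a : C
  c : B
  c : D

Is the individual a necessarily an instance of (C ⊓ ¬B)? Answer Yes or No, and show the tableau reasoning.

1. a : (C ⊓ ¬B)?  L(a) = {B, C} ∪ {(¬C ⊔ B)}
   open: L(a) ⊇ {A, B, C, ¬D, ∃s.(¬C ⊓ ¬A)} (+ ∃-successors) — a ∉ (C ⊓ ¬B) possible
2. Hence a : (C ⊓ ¬B): not entailed.

No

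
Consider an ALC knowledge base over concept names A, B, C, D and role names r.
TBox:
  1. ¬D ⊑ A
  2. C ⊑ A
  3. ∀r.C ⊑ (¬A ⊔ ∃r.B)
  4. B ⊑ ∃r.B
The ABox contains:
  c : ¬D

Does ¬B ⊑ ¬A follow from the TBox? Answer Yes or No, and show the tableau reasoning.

No

1. ¬B ⊑ ¬A  ⇔  (¬B ⊓ A) unsat w.r.t. T
   open: L(x₀) ⊇ {A, ¬B, ∃r.¬C} (+ ∃-successors)
2. Hence ¬B ⊑ ¬A: not entailed.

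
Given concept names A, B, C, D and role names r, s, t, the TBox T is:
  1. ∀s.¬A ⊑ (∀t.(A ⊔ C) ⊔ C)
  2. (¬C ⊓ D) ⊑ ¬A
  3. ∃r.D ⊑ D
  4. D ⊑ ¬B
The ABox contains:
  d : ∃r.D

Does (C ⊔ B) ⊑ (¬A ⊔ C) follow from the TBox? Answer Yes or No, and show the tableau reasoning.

No

1. (C ⊔ B) ⊑ (¬A ⊔ C)  ⇔  ((C ⊔ B) ⊓ (A ⊓ ¬C)) unsat w.r.t. T
   open: L(x₀) ⊇ {A, B, ¬C, ¬D, ∀r.¬D, …} (+ ∃-successors)
2. Hence (C ⊔ B) ⊑ (¬A ⊔ C): not entailed.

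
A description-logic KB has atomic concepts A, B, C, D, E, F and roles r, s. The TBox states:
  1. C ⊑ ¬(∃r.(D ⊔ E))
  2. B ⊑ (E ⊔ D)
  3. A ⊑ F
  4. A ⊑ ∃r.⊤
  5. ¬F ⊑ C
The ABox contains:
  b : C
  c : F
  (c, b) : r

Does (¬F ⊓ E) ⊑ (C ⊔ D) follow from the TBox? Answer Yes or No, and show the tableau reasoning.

Yes

1. (¬F ⊓ E) ⊑ (C ⊔ D)  ⇔  ((¬F ⊓ E) ⊓ (¬C ⊓ ¬D)) unsat w.r.t. T
   all branches close; clash {C, ¬C} at x₀
2. Hence (¬F ⊓ E) ⊑ (C ⊔ D): entailed.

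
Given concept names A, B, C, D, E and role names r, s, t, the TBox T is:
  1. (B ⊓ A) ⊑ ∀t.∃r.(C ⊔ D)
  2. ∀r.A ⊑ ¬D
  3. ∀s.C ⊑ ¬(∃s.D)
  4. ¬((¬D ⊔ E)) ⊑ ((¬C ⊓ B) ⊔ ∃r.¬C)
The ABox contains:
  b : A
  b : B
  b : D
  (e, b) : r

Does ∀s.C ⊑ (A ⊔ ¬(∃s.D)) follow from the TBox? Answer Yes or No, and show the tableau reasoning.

Yes

1. ∀s.C ⊑ (A ⊔ ¬(∃s.D))  ⇔  (∀s.C ⊓ (¬A ⊓ ∃s.D)) unsat w.r.t. T
   all branches close; clash {D, ¬D} at an ∃-successor
2. Hence ∀s.C ⊑ (A ⊔ ¬(∃s.D)): entailed.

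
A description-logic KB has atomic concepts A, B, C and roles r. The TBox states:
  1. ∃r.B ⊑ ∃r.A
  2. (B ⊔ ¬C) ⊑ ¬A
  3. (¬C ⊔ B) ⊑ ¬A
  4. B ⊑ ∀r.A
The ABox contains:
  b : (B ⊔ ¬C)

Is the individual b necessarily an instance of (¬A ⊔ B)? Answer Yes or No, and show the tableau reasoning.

1. b : (¬A ⊔ B)?  L(b) = {(B ⊔ ¬C)} ∪ {(A ⊓ ¬B)}
   clash {A, ¬A} at b — b ∈ (¬A ⊔ B)
2. Hence b : (¬A ⊔ B): entailed.

Yes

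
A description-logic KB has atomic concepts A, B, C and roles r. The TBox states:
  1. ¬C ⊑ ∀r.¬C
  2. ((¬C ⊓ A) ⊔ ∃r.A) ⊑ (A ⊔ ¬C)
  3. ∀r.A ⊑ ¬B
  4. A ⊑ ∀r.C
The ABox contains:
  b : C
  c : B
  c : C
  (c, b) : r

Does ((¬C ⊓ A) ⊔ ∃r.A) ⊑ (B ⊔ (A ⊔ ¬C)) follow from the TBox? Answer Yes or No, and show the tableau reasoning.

Yes

1. ((¬C ⊓ A) ⊔ ∃r.A) ⊑ (B ⊔ (A ⊔ ¬C))  ⇔  (((¬C ⊓ A) ⊔ ∃r.A) ⊓ (¬B ⊓ (¬A ⊓ C))) unsat w.r.t. T
   all branches close; clash {C, ¬C} at x₀
2. Hence ((¬C ⊓ A) ⊔ ∃r.A) ⊑ (B ⊔ (A ⊔ ¬C)): entailed.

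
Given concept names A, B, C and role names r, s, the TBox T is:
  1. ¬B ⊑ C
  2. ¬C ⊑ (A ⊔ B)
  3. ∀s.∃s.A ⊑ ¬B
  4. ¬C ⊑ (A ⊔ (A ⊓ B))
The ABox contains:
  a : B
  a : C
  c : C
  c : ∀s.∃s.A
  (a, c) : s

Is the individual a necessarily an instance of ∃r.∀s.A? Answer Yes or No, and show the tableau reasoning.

No

1. a : ∃r.∀s.A?  L(a) = {B, C} ∪ {∀r.∃s.¬A}
   open: L(a) ⊇ {B, C, ∀r.∃s.¬A, ∃s.∀s.¬A} (+ ∃-successors) — a ∉ ∃r.∀s.A possible
2. Hence a : ∃r.∀s.A: not entailed.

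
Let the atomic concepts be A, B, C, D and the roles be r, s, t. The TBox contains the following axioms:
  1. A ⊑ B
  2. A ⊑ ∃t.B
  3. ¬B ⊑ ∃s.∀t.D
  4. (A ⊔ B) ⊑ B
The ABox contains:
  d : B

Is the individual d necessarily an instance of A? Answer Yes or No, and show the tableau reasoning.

No

1. d : A?  L(d) = {B} ∪ {¬A}
   open: L(d) ⊇ {B, ¬A} — d ∉ A possible
2. Hence d : A: not entailed.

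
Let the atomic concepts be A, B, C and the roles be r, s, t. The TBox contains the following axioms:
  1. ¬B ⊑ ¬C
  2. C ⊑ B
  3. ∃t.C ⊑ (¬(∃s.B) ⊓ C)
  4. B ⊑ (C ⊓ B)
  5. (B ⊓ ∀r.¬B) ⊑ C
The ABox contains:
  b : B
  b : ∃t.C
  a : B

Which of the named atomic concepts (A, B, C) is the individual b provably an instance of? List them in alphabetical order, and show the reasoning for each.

1. b : A?  L(b) = {B, ∃t.C} ∪ {¬A}
   apply at b: ∃t.C⊑(¬(∃s.B) ⊓ C); B⊑(C ⊓ B)
   open: L(b) ⊇ {B, C, ¬A, ∀s.¬B, ∃t.C} (+ ∃-successors) — b ∉ A possible
2. b : B?  L(b) = {B, ∃t.C} ∪ {¬B}
   clash {B, ¬B} at b — b ∈ B
3. b : C?  L(b) = {B, ∃t.C} ∪ {¬C}
   clash {C, ¬C} at b — b ∈ C
4. Entailed for b: {B, C}

{B, C}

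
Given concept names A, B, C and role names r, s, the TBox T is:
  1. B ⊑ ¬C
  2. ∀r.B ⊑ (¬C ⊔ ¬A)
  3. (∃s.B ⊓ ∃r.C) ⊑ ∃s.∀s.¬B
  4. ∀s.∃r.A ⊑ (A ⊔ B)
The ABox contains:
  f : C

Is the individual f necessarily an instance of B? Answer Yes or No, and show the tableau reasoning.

1. f : B?  L(f) = {C} ∪ {¬B}
   open: L(f) ⊇ {C, ¬B, ∀s.¬B, ∃r.¬B, ∃s.∀r.¬A} (+ ∃-successors) — f ∉ B possible
2. Hence f : B: not entailed.

No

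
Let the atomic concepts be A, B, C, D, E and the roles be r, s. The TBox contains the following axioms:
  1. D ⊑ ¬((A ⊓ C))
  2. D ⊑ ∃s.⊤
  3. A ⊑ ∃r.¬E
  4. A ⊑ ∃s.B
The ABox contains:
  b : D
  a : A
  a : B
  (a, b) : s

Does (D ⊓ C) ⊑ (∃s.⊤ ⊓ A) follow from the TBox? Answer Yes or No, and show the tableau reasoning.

1. (D ⊓ C) ⊑ (∃s.⊤ ⊓ A)  ⇔  ((D ⊓ C) ⊓ (∀s.⊥ ⊔ ¬A)) unsat w.r.t. T
   apply at x₀: D⊑¬((A ⊓ C)); D⊑∃s.⊤
   open: L(x₀) ⊇ {C, D, ¬A, ∃s.⊤} (+ ∃-successors)
2. Hence (D ⊓ C) ⊑ (∃s.⊤ ⊓ A): not entailed.

No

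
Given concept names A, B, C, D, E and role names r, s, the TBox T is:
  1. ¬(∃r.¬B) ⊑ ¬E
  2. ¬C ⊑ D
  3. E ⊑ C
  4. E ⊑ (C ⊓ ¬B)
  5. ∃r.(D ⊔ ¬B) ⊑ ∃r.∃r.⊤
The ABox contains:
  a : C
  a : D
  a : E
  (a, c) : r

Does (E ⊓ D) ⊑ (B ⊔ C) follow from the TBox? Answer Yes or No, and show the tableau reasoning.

Yes

1. (E ⊓ D) ⊑ (B ⊔ C)  ⇔  ((E ⊓ D) ⊓ (¬B ⊓ ¬C)) unsat w.r.t. T
   all branches close; clash {C, ¬C} at x₀
2. Hence (E ⊓ D) ⊑ (B ⊔ C): entailed.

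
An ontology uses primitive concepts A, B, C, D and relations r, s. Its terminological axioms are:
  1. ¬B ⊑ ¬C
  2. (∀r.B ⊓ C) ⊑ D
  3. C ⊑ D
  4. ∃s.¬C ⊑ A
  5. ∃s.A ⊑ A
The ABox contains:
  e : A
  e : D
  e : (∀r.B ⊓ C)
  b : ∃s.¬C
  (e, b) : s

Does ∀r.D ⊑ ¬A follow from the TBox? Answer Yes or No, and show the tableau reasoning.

No

1. ∀r.D ⊑ ¬A  ⇔  (∀r.D ⊓ A) unsat w.r.t. T
   open: L(x₀) ⊇ {A, B, ¬C, ∀r.D}
2. Hence ∀r.D ⊑ ¬A: not entailed.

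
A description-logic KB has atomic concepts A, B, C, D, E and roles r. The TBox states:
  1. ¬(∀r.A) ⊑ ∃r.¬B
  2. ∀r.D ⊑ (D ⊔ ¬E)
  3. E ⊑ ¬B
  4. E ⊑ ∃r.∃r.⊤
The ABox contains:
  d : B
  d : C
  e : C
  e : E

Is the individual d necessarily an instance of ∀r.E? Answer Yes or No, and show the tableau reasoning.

No

1. d : ∀r.E?  L(d) = {B, C} ∪ {∃r.¬E}
   open: L(d) ⊇ {B, C, ¬E, ∀r.A, ∃r.¬D, …} (+ ∃-successors) — d ∉ ∀r.E possible
2. Hence d : ∀r.E: not entailed.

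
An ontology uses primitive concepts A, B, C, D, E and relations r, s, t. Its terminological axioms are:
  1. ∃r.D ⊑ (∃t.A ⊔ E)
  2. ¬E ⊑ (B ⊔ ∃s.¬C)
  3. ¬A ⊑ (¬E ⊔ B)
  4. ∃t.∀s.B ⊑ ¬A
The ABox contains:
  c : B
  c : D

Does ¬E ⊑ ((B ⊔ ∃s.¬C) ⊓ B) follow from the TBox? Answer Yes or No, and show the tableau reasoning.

1. ¬E ⊑ ((B ⊔ ∃s.¬C) ⊓ B)  ⇔  (¬E ⊓ ((¬B ⊓ ∀s.C) ⊔ ¬B)) unsat w.r.t. T
   apply at x₀: ¬E⊑(B ⊔ ∃s.¬C)
   open: L(x₀) ⊇ {A, ¬B, ¬E, ∀r.¬D, ∀t.∃s.¬B, …} (+ ∃-successors)
2. Hence ¬E ⊑ ((B ⊔ ∃s.¬C) ⊓ B): not entailed.

No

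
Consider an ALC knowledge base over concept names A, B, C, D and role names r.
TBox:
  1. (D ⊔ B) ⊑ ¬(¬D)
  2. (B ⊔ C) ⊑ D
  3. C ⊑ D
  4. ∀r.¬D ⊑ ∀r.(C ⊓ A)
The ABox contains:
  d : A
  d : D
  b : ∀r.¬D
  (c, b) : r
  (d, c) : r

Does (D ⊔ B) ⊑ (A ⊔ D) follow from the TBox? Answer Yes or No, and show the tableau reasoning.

Yes

1. (D ⊔ B) ⊑ (A ⊔ D)  ⇔  ((D ⊔ B) ⊓ (¬A ⊓ ¬D)) unsat w.r.t. T
   all branches close; clash {D, ¬D} at x₀
2. Hence (D ⊔ B) ⊑ (A ⊔ D): entailed.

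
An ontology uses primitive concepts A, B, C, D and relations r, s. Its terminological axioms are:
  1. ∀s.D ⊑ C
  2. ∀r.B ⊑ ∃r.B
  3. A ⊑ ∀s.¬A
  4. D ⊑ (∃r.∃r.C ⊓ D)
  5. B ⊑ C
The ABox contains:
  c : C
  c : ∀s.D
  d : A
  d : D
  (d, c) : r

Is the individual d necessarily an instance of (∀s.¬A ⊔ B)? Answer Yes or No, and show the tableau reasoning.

Yes

1. d : (∀s.¬A ⊔ B)?  L(d) = {A, D} ∪ {(∃s.A ⊓ ¬B)}
   clash {A, ¬A} at an ∃-successor — d ∈ (∀s.¬A ⊔ B)
2. Hence d : (∀s.¬A ⊔ B): entailed.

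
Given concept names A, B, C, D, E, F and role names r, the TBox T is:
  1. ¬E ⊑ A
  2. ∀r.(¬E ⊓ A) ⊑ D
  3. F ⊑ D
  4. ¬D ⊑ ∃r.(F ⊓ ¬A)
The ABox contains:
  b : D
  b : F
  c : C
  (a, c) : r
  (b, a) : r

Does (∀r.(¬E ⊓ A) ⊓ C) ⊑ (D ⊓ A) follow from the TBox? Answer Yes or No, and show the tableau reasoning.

No

1. (∀r.(¬E ⊓ A) ⊓ C) ⊑ (D ⊓ A)  ⇔  ((∀r.(¬E ⊓ A) ⊓ C) ⊓ (¬D ⊔ ¬A)) unsat w.r.t. T
   apply at x₀: ∀r.(¬E ⊓ A)⊑D
   open: L(x₀) ⊇ {C, D, E, ¬A, ¬F, …}
2. Hence (∀r.(¬E ⊓ A) ⊓ C) ⊑ (D ⊓ A): not entailed.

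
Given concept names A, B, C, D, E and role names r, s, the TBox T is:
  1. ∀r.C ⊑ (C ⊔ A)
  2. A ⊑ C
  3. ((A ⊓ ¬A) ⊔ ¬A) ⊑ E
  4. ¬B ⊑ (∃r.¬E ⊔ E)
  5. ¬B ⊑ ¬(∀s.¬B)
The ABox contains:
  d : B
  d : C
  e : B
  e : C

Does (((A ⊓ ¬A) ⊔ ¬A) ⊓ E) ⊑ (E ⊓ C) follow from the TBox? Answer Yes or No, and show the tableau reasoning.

1. (((A ⊓ ¬A) ⊔ ¬A) ⊓ E) ⊑ (E ⊓ C)  ⇔  ((((A ⊓ ¬A) ⊔ ¬A) ⊓ E) ⊓ (¬E ⊔ ¬C)) unsat w.r.t. T
   open: L(x₀) ⊇ {B, E, ¬A, ¬C, ∃r.¬C} (+ ∃-successors)
2. Hence (((A ⊓ ¬A) ⊔ ¬A) ⊓ E) ⊑ (E ⊓ C): not entailed.

No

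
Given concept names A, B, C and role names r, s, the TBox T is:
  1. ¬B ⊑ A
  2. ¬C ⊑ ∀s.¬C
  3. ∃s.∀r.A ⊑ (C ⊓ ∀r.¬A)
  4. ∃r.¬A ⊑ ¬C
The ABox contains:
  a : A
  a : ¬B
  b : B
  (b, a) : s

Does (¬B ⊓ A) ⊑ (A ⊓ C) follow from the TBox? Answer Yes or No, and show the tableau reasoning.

1. (¬B ⊓ A) ⊑ (A ⊓ C)  ⇔  ((¬B ⊓ A) ⊓ (¬A ⊔ ¬C)) unsat w.r.t. T
   open: L(x₀) ⊇ {A, ¬B, ¬C, ∀s.¬C, ∀s.∃r.¬A}
2. Hence (¬B ⊓ A) ⊑ (A ⊓ C): not entailed.

No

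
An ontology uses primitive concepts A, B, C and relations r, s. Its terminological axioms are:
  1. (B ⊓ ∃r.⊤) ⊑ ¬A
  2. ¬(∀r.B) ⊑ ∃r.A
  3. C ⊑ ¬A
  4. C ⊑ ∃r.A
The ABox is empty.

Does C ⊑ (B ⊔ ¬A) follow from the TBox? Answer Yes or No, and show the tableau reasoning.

1. C ⊑ (B ⊔ ¬A)  ⇔  (C ⊓ (¬B ⊓ A)) unsat w.r.t. T
   all branches close; clash {A, ¬A} at x₀
2. Hence C ⊑ (B ⊔ ¬A): entailed.

Yes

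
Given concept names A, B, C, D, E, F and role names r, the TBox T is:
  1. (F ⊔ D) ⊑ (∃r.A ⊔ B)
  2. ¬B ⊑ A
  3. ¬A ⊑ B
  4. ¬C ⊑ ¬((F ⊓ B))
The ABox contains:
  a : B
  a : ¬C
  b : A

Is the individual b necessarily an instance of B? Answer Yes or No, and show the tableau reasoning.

1. b : B?  L(b) = {A} ∪ {¬B}
   open: L(b) ⊇ {A, C, ¬B, ¬D, ¬F} — b ∉ B possible
2. Hence b : B: not entailed.

No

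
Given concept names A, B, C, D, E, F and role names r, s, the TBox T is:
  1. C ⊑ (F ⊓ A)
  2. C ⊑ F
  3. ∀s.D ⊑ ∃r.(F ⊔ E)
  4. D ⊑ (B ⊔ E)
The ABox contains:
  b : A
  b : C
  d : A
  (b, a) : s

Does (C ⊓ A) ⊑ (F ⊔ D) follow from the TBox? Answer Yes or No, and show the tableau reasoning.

Yes

1. (C ⊓ A) ⊑ (F ⊔ D)  ⇔  ((C ⊓ A) ⊓ (¬F ⊓ ¬D)) unsat w.r.t. T
   all branches close; clash {F, ¬F} at x₀
2. Hence (C ⊓ A) ⊑ (F ⊔ D): entailed.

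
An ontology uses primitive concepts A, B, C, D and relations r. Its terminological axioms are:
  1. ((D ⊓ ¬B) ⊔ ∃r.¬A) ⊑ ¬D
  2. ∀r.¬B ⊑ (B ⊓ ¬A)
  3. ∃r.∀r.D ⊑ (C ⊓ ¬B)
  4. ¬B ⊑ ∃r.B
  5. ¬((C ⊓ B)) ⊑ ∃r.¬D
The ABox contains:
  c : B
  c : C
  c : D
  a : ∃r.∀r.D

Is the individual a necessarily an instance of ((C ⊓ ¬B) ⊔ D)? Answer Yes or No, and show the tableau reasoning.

1. a : ((C ⊓ ¬B) ⊔ D)?  L(a) = {∃r.∀r.D} ∪ {((¬C ⊔ B) ⊓ ¬D)}
   clash {B, ¬B} at a — a ∈ ((C ⊓ ¬B) ⊔ D)
2. Hence a : ((C ⊓ ¬B) ⊔ D): entailed.

Yes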